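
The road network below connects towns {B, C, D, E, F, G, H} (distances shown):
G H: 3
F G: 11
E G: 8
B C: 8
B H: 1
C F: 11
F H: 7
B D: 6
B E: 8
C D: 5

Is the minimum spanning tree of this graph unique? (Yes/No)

No

Kruskal: consider edges lightest-first.
B H (1): add — endpoints in different components.
G H (3): add — endpoints in different components.
C D (5): add — endpoints in different components.
B D (6): add — endpoints in different components.
F H (7): add — endpoints in different components.
B C (8): skip — B and C already connected.
B E (8): add — endpoints in different components.
Non-tree edge E G has weight 8, equal to the heaviest edge on its tree cycle — swapping gives another MST of the same weight. Not unique.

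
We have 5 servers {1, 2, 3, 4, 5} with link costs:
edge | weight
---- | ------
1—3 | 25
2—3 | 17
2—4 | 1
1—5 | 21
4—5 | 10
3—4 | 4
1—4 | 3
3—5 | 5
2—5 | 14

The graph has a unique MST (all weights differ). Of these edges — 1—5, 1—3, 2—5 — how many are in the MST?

0

Kruskal: consider edges lightest-first.
2—4 (1): add — endpoints in different components.
1—4 (3): add — endpoints in different components.
3—4 (4): add — endpoints in different components.
3—5 (5): add — endpoints in different components.
MST edge set: {2—4, 1—4, 3—4, 3—5}.
Of the listed edges, {} are in the MST → 0.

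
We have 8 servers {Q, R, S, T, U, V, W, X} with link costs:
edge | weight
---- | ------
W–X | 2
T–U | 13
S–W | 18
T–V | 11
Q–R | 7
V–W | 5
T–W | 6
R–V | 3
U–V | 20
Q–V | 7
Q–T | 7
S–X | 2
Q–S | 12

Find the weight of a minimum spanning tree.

38

Sort edges by weight, then run Kruskal:
S–X (2): add — endpoints in different components.
W–X (2): add — endpoints in different components.
R–V (3): add — endpoints in different components.
V–W (5): add — endpoints in different components.
T–W (6): add — endpoints in different components.
Q–R (7): add — endpoints in different components.
Q–T (7): skip — Q and T already connected.
Q–V (7): skip — V and Q already connected.
T–V (11): skip — V and T already connected.
Q–S (12): skip — Q and S already connected.
T–U (13): add — endpoints in different components.
MST edges: S–X, W–X, R–V, V–W, T–W, Q–R, T–U; total weight 2+2+3+5+6+7+13 = 38.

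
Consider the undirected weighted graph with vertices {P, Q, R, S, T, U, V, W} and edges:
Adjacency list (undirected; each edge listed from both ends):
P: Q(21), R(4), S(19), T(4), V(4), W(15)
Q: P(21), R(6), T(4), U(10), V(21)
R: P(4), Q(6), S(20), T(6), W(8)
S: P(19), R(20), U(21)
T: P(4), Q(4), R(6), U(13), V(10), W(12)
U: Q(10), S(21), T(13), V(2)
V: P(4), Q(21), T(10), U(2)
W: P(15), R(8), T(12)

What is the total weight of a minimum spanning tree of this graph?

Sort edges by weight, then run Kruskal:
U V (2): add — endpoints in different components.
P R (4): add — endpoints in different components.
P T (4): add — endpoints in different components.
P V (4): add — endpoints in different components.
Q T (4): add — endpoints in different components.
Q R (6): skip — R and Q already connected.
R T (6): skip — T and R already connected.
R W (8): add — endpoints in different components.
Q U (10): skip — U and Q already connected.
T V (10): skip — T and V already connected.
T W (12): skip — T and W already connected.
T U (13): skip — T and U already connected.
P W (15): skip — P and W already connected.
P S (19): add — endpoints in different components.
MST edges: U V, P R, P T, P V, Q T, R W, P S; total weight 2+4+4+4+4+8+19 = 45.

45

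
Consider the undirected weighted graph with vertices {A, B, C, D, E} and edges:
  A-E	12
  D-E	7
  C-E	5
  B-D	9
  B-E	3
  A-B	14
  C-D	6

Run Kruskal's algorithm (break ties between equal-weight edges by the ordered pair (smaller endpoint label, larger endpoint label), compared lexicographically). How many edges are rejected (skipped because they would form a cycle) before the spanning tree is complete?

Kruskal: consider edges lightest-first.
B-E (3): add. Components now {A} {B,E} {C} {D}
C-E (5): add. Components now {A} {B,C,E} {D}
C-D (6): add. Components now {A} {B,C,D,E}
D-E (7): skip — D and E already connected.
B-D (9): skip — B and D already connected.
A-E (12): add. Components now {A,B,C,D,E}
Edges rejected before the tree was complete: 2.

2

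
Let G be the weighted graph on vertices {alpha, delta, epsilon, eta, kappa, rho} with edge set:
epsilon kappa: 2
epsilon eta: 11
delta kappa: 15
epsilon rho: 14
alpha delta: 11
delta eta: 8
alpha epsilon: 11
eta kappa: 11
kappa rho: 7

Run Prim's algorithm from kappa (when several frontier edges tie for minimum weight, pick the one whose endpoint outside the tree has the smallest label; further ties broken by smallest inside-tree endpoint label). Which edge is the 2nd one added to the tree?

kappa-rho

Grow the tree from kappa using Prim:
Step 1: frontier [epsilon kappa 2, kappa rho 7, eta kappa 11, delta kappa 15] → take epsilon kappa (2); add epsilon.
Step 2: frontier [alpha epsilon 11, epsilon eta 11, epsilon rho 14, kappa rho 7, eta kappa 11, delta kappa 15] → take kappa rho (7); add rho.
Step 3: frontier [alpha epsilon 11, epsilon eta 11, eta kappa 11, delta kappa 15] → take alpha epsilon (11); add alpha.
Step 4: frontier [alpha delta 11, epsilon eta 11, eta kappa 11, delta kappa 15] → take alpha delta (11); add delta.
Step 5: frontier [delta eta 8, epsilon eta 11, eta kappa 11] → take delta eta (8); add eta.
The 2nd edge added is kappa rho.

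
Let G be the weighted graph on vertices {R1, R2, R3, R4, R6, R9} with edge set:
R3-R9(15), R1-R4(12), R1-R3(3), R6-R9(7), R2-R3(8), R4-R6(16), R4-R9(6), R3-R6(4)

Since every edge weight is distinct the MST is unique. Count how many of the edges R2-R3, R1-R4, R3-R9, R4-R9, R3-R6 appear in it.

Sort edges by weight, then run Kruskal:
R1-R3 (3): add. Components now {R1,R3} {R9} {R2} {R6} {R4}
R3-R6 (4): add. Components now {R1,R3,R6} {R9} {R2} {R4}
R4-R9 (6): add. Components now {R1,R3,R6} {R4,R9} {R2}
R6-R9 (7): add. Components now {R1,R3,R4,R6,R9} {R2}
R2-R3 (8): add. Components now {R1,R2,R3,R4,R6,R9}
MST edge set: {R1-R3, R3-R6, R4-R9, R6-R9, R2-R3}.
Of the listed edges, {R2-R3, R4-R9, R3-R6} are in the MST → 3.

3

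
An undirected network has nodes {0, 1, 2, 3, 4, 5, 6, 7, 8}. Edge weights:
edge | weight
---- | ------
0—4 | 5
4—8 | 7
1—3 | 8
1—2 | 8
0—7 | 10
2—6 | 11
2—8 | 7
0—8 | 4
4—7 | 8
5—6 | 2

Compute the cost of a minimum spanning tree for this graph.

Sort edges by weight, then run Kruskal:
5—6 (2): add — endpoints in different components.
0—8 (4): add — endpoints in different components.
0—4 (5): add — endpoints in different components.
2—8 (7): add — endpoints in different components.
4—8 (7): skip — 4 and 8 already connected.
1—2 (8): add — endpoints in different components.
1—3 (8): add — endpoints in different components.
4—7 (8): add — endpoints in different components.
0—7 (10): skip — 0 and 7 already connected.
2—6 (11): add — endpoints in different components.
MST edges: 5—6, 0—8, 0—4, 2—8, 1—2, 1—3, 4—7, 2—6; total weight 2+4+5+7+8+8+8+11 = 53.

53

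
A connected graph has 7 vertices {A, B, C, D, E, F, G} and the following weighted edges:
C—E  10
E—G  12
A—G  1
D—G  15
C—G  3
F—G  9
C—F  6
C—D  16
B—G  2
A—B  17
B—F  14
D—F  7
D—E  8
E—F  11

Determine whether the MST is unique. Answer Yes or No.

Sort edges by weight, then run Kruskal:
A—G (1): add — endpoints in different components.
B—G (2): add — endpoints in different components.
C—G (3): add — endpoints in different components.
C—F (6): add — endpoints in different components.
D—F (7): add — endpoints in different components.
D—E (8): add — endpoints in different components.
Every non-tree edge has weight strictly greater than the heaviest edge on the tree path between its endpoints, so the MST is unique.

Yes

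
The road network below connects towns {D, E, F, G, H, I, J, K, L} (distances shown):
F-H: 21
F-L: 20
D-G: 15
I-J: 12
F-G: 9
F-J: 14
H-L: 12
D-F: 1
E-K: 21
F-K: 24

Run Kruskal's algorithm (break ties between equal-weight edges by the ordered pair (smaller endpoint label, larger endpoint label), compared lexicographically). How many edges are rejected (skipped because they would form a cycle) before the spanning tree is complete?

2

Sort edges by weight, then run Kruskal:
D-F (1): add — endpoints in different components.
F-G (9): add — endpoints in different components.
H-L (12): add — endpoints in different components.
I-J (12): add — endpoints in different components.
F-J (14): add — endpoints in different components.
D-G (15): skip — D and G already connected.
F-L (20): add — endpoints in different components.
E-K (21): add — endpoints in different components.
F-H (21): skip — F and H already connected.
F-K (24): add — endpoints in different components.
Edges rejected before the tree was complete: 2.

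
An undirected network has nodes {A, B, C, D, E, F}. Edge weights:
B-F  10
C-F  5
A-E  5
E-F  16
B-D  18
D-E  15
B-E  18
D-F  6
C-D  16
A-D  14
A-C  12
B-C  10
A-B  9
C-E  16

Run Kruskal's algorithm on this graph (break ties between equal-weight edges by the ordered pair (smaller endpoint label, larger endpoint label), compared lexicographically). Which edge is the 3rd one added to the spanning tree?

D-F

Sort edges by weight, then run Kruskal:
A-E (5): add — endpoints in different components.
C-F (5): add — endpoints in different components.
D-F (6): add — endpoints in different components.
A-B (9): add — endpoints in different components.
B-C (10): add — endpoints in different components.
The 3rd edge added is D-F.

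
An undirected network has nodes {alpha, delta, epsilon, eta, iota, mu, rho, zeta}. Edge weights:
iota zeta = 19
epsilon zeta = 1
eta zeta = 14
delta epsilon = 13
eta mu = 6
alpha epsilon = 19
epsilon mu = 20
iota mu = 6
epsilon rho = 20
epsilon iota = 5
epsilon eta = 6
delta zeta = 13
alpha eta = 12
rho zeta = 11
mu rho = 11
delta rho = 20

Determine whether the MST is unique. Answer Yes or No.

Kruskal: consider edges lightest-first.
epsilon zeta (1): add — endpoints in different components.
epsilon iota (5): add — endpoints in different components.
epsilon eta (6): add — endpoints in different components.
eta mu (6): add — endpoints in different components.
iota mu (6): skip — mu and iota already connected.
mu rho (11): add — endpoints in different components.
rho zeta (11): skip — rho and zeta already connected.
alpha eta (12): add — endpoints in different components.
delta epsilon (13): add — endpoints in different components.
Non-tree edge delta zeta has weight 13, equal to the heaviest edge on its tree cycle — swapping gives another MST of the same weight. Not unique.

No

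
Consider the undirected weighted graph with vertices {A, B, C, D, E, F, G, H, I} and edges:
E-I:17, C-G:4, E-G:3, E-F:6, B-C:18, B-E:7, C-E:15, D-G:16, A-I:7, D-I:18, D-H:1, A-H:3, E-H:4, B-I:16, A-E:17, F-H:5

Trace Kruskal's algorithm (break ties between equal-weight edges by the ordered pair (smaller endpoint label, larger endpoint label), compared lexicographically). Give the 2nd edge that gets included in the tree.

A-H

Kruskal's algorithm — process edges by increasing weight (ties by edge label):
D-H (1): add — endpoints in different components.
A-H (3): add — endpoints in different components.
E-G (3): add — endpoints in different components.
C-G (4): add — endpoints in different components.
E-H (4): add — endpoints in different components.
F-H (5): add — endpoints in different components.
E-F (6): skip — E and F already connected.
A-I (7): add — endpoints in different components.
B-E (7): add — endpoints in different components.
The 2nd edge added is A-H.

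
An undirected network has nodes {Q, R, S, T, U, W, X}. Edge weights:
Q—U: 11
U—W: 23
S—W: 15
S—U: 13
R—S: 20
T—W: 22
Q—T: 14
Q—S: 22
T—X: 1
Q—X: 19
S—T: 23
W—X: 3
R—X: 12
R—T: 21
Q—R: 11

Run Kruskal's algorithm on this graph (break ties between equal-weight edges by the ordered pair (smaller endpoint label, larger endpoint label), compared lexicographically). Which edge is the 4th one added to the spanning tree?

Q-U

Sort edges by weight, then run Kruskal:
T—X (1): add — endpoints in different components.
W—X (3): add — endpoints in different components.
Q—R (11): add — endpoints in different components.
Q—U (11): add — endpoints in different components.
R—X (12): add — endpoints in different components.
S—U (13): add — endpoints in different components.
The 4th edge added is Q—U.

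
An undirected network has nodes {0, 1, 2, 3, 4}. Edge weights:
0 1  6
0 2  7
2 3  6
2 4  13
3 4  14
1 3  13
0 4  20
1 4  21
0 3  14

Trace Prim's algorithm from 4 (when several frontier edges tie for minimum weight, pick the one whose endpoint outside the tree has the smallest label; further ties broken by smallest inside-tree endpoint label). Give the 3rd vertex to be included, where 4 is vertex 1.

3

Grow the tree from 4 using Prim:
Step 1: cheapest edge leaving the tree is 2 4 (13); add 2.
Step 2: cheapest edge leaving the tree is 2 3 (6); add 3.
Step 3: cheapest edge leaving the tree is 0 2 (7); add 0.
Step 4: cheapest edge leaving the tree is 0 1 (6); add 1.
Vertex order: 4, 2, 3, 0, 1. The 3rd vertex is 3.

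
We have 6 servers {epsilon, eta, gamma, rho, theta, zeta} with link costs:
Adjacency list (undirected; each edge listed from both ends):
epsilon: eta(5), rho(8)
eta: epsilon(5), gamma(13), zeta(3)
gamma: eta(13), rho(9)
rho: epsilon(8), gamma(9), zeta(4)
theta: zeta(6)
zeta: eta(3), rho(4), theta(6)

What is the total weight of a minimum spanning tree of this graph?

Kruskal: consider edges lightest-first.
eta zeta (3): add. Components now {theta} {epsilon} {rho} {eta,zeta} {gamma}
rho zeta (4): add. Components now {theta} {epsilon} {eta,rho,zeta} {gamma}
epsilon eta (5): add. Components now {theta} {epsilon,eta,rho,zeta} {gamma}
theta zeta (6): add. Components now {epsilon,eta,rho,theta,zeta} {gamma}
epsilon rho (8): skip — epsilon and rho already connected.
gamma rho (9): add. Components now {epsilon,eta,gamma,rho,theta,zeta}
MST edges: eta zeta, rho zeta, epsilon eta, theta zeta, gamma rho; total weight 3+4+5+6+9 = 27.

27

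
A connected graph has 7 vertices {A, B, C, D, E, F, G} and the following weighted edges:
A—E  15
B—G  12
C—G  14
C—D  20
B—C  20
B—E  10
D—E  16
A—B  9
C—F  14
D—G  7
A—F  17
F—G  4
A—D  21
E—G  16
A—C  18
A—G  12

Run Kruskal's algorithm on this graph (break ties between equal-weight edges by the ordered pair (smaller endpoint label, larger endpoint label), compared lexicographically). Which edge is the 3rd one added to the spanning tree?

Kruskal: consider edges lightest-first.
F—G (4): add — endpoints in different components.
D—G (7): add — endpoints in different components.
A—B (9): add — endpoints in different components.
B—E (10): add — endpoints in different components.
A—G (12): add — endpoints in different components.
B—G (12): skip — B and G already connected.
C—F (14): add — endpoints in different components.
The 3rd edge added is A—B.

A-B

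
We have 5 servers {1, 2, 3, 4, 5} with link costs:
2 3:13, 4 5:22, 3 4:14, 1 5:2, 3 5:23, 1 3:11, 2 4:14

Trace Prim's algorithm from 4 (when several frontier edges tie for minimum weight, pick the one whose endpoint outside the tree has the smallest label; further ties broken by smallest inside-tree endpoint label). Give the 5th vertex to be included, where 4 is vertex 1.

Prim's algorithm from 4:
Step 1: cheapest edge leaving the tree is 2 4 (14); add 2.
Step 2: cheapest edge leaving the tree is 2 3 (13); add 3.
Step 3: cheapest edge leaving the tree is 1 3 (11); add 1.
Step 4: cheapest edge leaving the tree is 1 5 (2); add 5.
Vertex order: 4, 2, 3, 1, 5. The 5th vertex is 5.

5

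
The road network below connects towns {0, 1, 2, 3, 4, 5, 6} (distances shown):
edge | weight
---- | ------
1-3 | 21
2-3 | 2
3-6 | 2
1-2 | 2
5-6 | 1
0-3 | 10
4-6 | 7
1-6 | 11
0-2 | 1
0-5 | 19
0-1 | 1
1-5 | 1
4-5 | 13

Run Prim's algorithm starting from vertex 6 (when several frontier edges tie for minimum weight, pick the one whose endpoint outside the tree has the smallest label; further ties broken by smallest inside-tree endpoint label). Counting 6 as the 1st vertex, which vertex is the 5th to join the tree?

2

Prim's algorithm from 6:
Step 1: cheapest edge leaving the tree is 5-6 (1); add 5.
Step 2: cheapest edge leaving the tree is 1-5 (1); add 1.
Step 3: cheapest edge leaving the tree is 0-1 (1); add 0.
Step 4: cheapest edge leaving the tree is 0-2 (1); add 2.
Step 5: cheapest edge leaving the tree is 2-3 (2); add 3.
Step 6: cheapest edge leaving the tree is 4-6 (7); add 4.
Vertex order: 6, 5, 1, 0, 2, 3, 4. The 5th vertex is 2.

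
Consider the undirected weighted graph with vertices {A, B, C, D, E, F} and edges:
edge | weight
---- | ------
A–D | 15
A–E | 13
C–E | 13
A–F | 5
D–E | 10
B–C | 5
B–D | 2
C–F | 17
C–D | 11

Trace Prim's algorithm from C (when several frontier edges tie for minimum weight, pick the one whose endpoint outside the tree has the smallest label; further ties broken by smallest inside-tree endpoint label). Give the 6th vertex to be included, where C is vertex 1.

Prim's algorithm from C:
Step 1: cheapest edge leaving the tree is B–C (5); add B.
Step 2: cheapest edge leaving the tree is B–D (2); add D.
Step 3: cheapest edge leaving the tree is D–E (10); add E.
Step 4: cheapest edge leaving the tree is A–E (13); add A.
Step 5: cheapest edge leaving the tree is A–F (5); add F.
Vertex order: C, B, D, E, A, F. The 6th vertex is F.

F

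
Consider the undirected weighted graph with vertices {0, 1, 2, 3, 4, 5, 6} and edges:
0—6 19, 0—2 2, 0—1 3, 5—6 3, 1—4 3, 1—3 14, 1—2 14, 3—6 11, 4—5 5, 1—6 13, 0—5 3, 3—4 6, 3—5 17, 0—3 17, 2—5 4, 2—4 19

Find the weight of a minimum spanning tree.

Kruskal: consider edges lightest-first.
0—2 (2): add. Components now {0,2} {1} {3} {4} {5} {6}
0—1 (3): add. Components now {0,1,2} {3} {4} {5} {6}
0—5 (3): add. Components now {0,1,2,5} {3} {4} {6}
1—4 (3): add. Components now {0,1,2,4,5} {3} {6}
5—6 (3): add. Components now {0,1,2,4,5,6} {3}
2—5 (4): skip — 2 and 5 already connected.
4—5 (5): skip — 4 and 5 already connected.
3—4 (6): add. Components now {0,1,2,3,4,5,6}
MST edges: 0—2, 0—1, 0—5, 1—4, 5—6, 3—4; total weight 2+3+3+3+3+6 = 20.

20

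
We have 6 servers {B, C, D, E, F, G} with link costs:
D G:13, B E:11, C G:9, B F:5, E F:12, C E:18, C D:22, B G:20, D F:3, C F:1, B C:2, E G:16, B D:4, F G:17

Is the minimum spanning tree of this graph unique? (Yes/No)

Kruskal's algorithm — process edges by increasing weight (ties by edge label):
C F (1): add. Components now {B} {C,F} {D} {E} {G}
B C (2): add. Components now {B,C,F} {D} {E} {G}
D F (3): add. Components now {B,C,D,F} {E} {G}
B D (4): skip — B and D already connected.
B F (5): skip — B and F already connected.
C G (9): add. Components now {B,C,D,F,G} {E}
B E (11): add. Components now {B,C,D,E,F,G}
Every non-tree edge has weight strictly greater than the heaviest edge on the tree path between its endpoints, so the MST is unique.

Yes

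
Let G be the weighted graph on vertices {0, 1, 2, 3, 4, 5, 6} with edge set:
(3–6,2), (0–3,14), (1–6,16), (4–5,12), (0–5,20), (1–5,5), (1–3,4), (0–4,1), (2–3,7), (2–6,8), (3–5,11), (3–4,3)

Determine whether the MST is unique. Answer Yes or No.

Sort edges by weight, then run Kruskal:
0–4 (1): add. Components now {0,4} {1} {2} {3} {5} {6}
3–6 (2): add. Components now {0,4} {1} {2} {3,6} {5}
3–4 (3): add. Components now {0,3,4,6} {1} {2} {5}
1–3 (4): add. Components now {0,1,3,4,6} {2} {5}
1–5 (5): add. Components now {0,1,3,4,5,6} {2}
2–3 (7): add. Components now {0,1,2,3,4,5,6}
Every non-tree edge has weight strictly greater than the heaviest edge on the tree path between its endpoints, so the MST is unique.

Yes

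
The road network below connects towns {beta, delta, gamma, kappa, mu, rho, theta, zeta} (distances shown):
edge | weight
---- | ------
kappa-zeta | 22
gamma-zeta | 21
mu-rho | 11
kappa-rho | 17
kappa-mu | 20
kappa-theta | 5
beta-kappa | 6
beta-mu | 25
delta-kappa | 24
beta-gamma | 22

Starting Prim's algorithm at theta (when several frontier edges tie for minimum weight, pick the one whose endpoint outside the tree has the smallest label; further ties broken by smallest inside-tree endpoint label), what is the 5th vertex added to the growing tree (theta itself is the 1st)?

Grow the tree from theta using Prim:
Step 1: frontier [kappa-theta 5] → take kappa-theta (5); add kappa.
Step 2: frontier [beta-kappa 6, kappa-rho 17, kappa-mu 20, kappa-zeta 22, delta-kappa 24] → take beta-kappa (6); add beta.
Step 3: frontier [beta-gamma 22, beta-mu 25, kappa-rho 17, kappa-mu 20, kappa-zeta 22, delta-kappa 24] → take kappa-rho (17); add rho.
Step 4: frontier [beta-gamma 22, beta-mu 25, kappa-mu 20, kappa-zeta 22, delta-kappa 24, mu-rho 11] → take mu-rho (11); add mu.
Step 5: frontier [beta-gamma 22, kappa-zeta 22, delta-kappa 24] → take beta-gamma (22); add gamma.
Step 6: frontier [gamma-zeta 21, kappa-zeta 22, delta-kappa 24] → take gamma-zeta (21); add zeta.
Step 7: frontier [delta-kappa 24] → take delta-kappa (24); add delta.
Vertex order: theta, kappa, beta, rho, mu, gamma, zeta, delta. The 5th vertex is mu.

mu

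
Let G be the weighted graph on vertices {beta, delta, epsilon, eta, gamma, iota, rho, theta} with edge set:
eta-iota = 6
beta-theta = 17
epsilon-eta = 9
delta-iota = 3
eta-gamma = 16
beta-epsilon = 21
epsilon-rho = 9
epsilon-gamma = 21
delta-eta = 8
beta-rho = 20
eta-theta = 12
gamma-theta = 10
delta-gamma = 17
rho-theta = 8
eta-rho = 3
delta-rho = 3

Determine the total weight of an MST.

53

Grow the tree from gamma using Prim:
Step 1: cheapest edge leaving the tree is gamma-theta (10); add theta.
Step 2: cheapest edge leaving the tree is rho-theta (8); add rho.
Step 3: cheapest edge leaving the tree is delta-rho (3); add delta.
Step 4: cheapest edge leaving the tree is eta-rho (3); add eta.
Step 5: cheapest edge leaving the tree is delta-iota (3); add iota.
Step 6: cheapest edge leaving the tree is epsilon-eta (9); add epsilon.
Step 7: cheapest edge leaving the tree is beta-theta (17); add beta.
MST edges: gamma-theta, rho-theta, delta-rho, eta-rho, delta-iota, epsilon-eta, beta-theta; total weight 10+8+3+3+3+9+17 = 53.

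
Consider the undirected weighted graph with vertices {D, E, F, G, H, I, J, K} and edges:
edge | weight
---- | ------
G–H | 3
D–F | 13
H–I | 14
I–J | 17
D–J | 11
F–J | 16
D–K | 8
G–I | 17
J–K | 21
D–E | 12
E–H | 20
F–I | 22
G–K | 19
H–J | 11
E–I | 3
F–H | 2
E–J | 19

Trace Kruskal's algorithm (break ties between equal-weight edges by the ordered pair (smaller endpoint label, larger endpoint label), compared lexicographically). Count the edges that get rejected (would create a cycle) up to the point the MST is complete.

0

Kruskal's algorithm — process edges by increasing weight (ties by edge label):
F–H (2): add — endpoints in different components.
E–I (3): add — endpoints in different components.
G–H (3): add — endpoints in different components.
D–K (8): add — endpoints in different components.
D–J (11): add — endpoints in different components.
H–J (11): add — endpoints in different components.
D–E (12): add — endpoints in different components.
Edges rejected before the tree was complete: 0.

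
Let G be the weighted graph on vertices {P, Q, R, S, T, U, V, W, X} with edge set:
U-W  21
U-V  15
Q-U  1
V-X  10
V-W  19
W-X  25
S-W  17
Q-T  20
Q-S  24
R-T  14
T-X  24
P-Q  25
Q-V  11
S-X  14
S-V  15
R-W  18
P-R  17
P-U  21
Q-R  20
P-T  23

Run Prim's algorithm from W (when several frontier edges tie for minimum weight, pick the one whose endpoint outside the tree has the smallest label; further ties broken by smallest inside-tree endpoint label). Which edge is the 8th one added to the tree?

P-R

Prim, starting at W.
Step 1: cheapest edge leaving the tree is S-W (17); add S.
Step 2: cheapest edge leaving the tree is S-X (14); add X.
Step 3: cheapest edge leaving the tree is V-X (10); add V.
Step 4: cheapest edge leaving the tree is Q-V (11); add Q.
Step 5: cheapest edge leaving the tree is Q-U (1); add U.
Step 6: cheapest edge leaving the tree is R-W (18); add R.
Step 7: cheapest edge leaving the tree is R-T (14); add T.
Step 8: cheapest edge leaving the tree is P-R (17); add P.
The 8th edge added is P-R.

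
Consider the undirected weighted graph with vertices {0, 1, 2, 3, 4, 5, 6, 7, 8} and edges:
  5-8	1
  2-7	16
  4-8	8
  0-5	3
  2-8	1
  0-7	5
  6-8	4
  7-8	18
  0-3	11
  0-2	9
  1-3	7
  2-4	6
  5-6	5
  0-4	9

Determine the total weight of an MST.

38

Sort edges by weight, then run Kruskal:
2-8 (1): add — endpoints in different components.
5-8 (1): add — endpoints in different components.
0-5 (3): add — endpoints in different components.
6-8 (4): add — endpoints in different components.
0-7 (5): add — endpoints in different components.
5-6 (5): skip — 5 and 6 already connected.
2-4 (6): add — endpoints in different components.
1-3 (7): add — endpoints in different components.
4-8 (8): skip — 4 and 8 already connected.
0-2 (9): skip — 0 and 2 already connected.
0-4 (9): skip — 0 and 4 already connected.
0-3 (11): add — endpoints in different components.
MST edges: 2-8, 5-8, 0-5, 6-8, 0-7, 2-4, 1-3, 0-3; total weight 1+1+3+4+5+6+7+11 = 38.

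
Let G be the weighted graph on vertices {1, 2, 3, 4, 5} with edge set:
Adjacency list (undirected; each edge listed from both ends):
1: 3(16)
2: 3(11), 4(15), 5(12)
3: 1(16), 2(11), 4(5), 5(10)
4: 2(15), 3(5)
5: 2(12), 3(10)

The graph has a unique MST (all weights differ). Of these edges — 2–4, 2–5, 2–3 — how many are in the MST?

Sort edges by weight, then run Kruskal:
3–4 (5): add. Components now {1} {2} {3,4} {5}
3–5 (10): add. Components now {1} {2} {3,4,5}
2–3 (11): add. Components now {1} {2,3,4,5}
2–5 (12): skip — 2 and 5 already connected.
2–4 (15): skip — 2 and 4 already connected.
1–3 (16): add. Components now {1,2,3,4,5}
MST edge set: {3–4, 3–5, 2–3, 1–3}.
Of the listed edges, {2–3} are in the MST → 1.

1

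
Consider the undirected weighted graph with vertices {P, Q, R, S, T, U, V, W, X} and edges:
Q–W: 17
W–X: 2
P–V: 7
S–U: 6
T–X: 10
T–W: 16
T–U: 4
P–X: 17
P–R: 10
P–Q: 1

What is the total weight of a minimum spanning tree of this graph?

Prim's algorithm from S:
Step 1: frontier [S–U 6] → take S–U (6); add U.
Step 2: frontier [T–U 4] → take T–U (4); add T.
Step 3: frontier [T–X 10, T–W 16] → take T–X (10); add X.
Step 4: frontier [T–W 16, W–X 2, P–X 17] → take W–X (2); add W.
Step 5: frontier [Q–W 17, P–X 17] → take P–X (17); add P.
Step 6: frontier [P–Q 1, P–V 7, P–R 10, Q–W 17] → take P–Q (1); add Q.
Step 7: frontier [P–V 7, P–R 10] → take P–V (7); add V.
Step 8: frontier [P–R 10] → take P–R (10); add R.
MST edges: S–U, T–U, T–X, W–X, P–X, P–Q, P–V, P–R; total weight 6+4+10+2+17+1+7+10 = 57.

57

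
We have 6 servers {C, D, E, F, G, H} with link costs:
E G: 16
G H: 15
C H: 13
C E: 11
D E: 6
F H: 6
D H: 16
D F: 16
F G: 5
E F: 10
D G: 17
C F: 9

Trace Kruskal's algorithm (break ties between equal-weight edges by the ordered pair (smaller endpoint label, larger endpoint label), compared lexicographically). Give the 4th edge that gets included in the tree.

C-F

Sort edges by weight, then run Kruskal:
F G (5): add. Components now {C} {D} {E} {F,G} {H}
D E (6): add. Components now {C} {D,E} {F,G} {H}
F H (6): add. Components now {C} {D,E} {F,G,H}
C F (9): add. Components now {C,F,G,H} {D,E}
E F (10): add. Components now {C,D,E,F,G,H}
The 4th edge added is C F.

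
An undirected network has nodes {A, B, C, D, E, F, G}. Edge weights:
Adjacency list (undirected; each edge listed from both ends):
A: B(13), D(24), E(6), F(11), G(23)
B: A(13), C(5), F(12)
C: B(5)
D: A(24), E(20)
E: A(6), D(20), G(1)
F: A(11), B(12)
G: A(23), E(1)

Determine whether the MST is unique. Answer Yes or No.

Yes

Sort edges by weight, then run Kruskal:
E–G (1): add — endpoints in different components.
B–C (5): add — endpoints in different components.
A–E (6): add — endpoints in different components.
A–F (11): add — endpoints in different components.
B–F (12): add — endpoints in different components.
A–B (13): skip — A and B already connected.
D–E (20): add — endpoints in different components.
Every non-tree edge has weight strictly greater than the heaviest edge on the tree path between its endpoints, so the MST is unique.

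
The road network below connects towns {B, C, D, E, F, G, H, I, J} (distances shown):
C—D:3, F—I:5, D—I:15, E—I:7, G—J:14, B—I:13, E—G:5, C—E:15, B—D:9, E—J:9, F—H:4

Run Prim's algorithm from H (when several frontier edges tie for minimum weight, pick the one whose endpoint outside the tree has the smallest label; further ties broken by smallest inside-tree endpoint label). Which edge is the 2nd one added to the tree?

Grow the tree from H using Prim:
Step 1: frontier [F—H 4] → take F—H (4); add F.
Step 2: frontier [F—I 5] → take F—I (5); add I.
Step 3: frontier [E—I 7, B—I 13, D—I 15] → take E—I (7); add E.
Step 4: frontier [E—G 5, E—J 9, C—E 15, B—I 13, D—I 15] → take E—G (5); add G.
Step 5: frontier [E—J 9, C—E 15, G—J 14, B—I 13, D—I 15] → take E—J (9); add J.
Step 6: frontier [C—E 15, B—I 13, D—I 15] → take B—I (13); add B.
Step 7: frontier [B—D 9, C—E 15, D—I 15] → take B—D (9); add D.
Step 8: frontier [C—D 3, C—E 15] → take C—D (3); add C.
The 2nd edge added is F—I.

F-I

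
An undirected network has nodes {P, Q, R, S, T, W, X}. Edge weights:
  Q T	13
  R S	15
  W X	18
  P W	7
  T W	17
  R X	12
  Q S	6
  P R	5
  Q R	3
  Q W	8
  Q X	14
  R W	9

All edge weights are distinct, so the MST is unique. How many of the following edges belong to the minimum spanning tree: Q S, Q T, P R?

Kruskal's algorithm — process edges by increasing weight (ties by edge label):
Q R (3): add — endpoints in different components.
P R (5): add — endpoints in different components.
Q S (6): add — endpoints in different components.
P W (7): add — endpoints in different components.
Q W (8): skip — Q and W already connected.
R W (9): skip — W and R already connected.
R X (12): add — endpoints in different components.
Q T (13): add — endpoints in different components.
MST edge set: {Q R, P R, Q S, P W, R X, Q T}.
Of the listed edges, {Q S, Q T, P R} are in the MST → 3.

3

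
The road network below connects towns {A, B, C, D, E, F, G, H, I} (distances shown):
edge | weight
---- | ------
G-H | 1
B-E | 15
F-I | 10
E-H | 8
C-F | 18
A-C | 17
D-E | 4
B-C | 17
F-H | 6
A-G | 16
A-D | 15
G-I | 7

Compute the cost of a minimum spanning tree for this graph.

Kruskal: consider edges lightest-first.
G-H (1): add — endpoints in different components.
D-E (4): add — endpoints in different components.
F-H (6): add — endpoints in different components.
G-I (7): add — endpoints in different components.
E-H (8): add — endpoints in different components.
F-I (10): skip — F and I already connected.
A-D (15): add — endpoints in different components.
B-E (15): add — endpoints in different components.
A-G (16): skip — A and G already connected.
A-C (17): add — endpoints in different components.
MST edges: G-H, D-E, F-H, G-I, E-H, A-D, B-E, A-C; total weight 1+4+6+7+8+15+15+17 = 73.

73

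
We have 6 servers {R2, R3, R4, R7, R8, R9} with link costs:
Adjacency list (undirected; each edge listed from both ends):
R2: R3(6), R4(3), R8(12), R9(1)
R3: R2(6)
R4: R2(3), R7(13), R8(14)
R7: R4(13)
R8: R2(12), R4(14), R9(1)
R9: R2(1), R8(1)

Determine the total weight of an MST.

Kruskal's algorithm — process edges by increasing weight (ties by edge label):
R2—R9 (1): add — endpoints in different components.
R8—R9 (1): add — endpoints in different components.
R2—R4 (3): add — endpoints in different components.
R2—R3 (6): add — endpoints in different components.
R2—R8 (12): skip — R2 and R8 already connected.
R4—R7 (13): add — endpoints in different components.
MST edges: R2—R9, R8—R9, R2—R4, R2—R3, R4—R7; total weight 1+1+3+6+13 = 24.

24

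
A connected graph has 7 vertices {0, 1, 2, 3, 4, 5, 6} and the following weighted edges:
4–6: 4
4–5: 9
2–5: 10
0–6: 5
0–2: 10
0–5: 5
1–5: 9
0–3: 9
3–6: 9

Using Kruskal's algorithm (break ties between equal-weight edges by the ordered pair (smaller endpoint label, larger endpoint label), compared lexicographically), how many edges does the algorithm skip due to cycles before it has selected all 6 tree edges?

2

Kruskal: consider edges lightest-first.
4–6 (4): add — endpoints in different components.
0–5 (5): add — endpoints in different components.
0–6 (5): add — endpoints in different components.
0–3 (9): add — endpoints in different components.
1–5 (9): add — endpoints in different components.
3–6 (9): skip — 3 and 6 already connected.
4–5 (9): skip — 4 and 5 already connected.
0–2 (10): add — endpoints in different components.
Edges rejected before the tree was complete: 2.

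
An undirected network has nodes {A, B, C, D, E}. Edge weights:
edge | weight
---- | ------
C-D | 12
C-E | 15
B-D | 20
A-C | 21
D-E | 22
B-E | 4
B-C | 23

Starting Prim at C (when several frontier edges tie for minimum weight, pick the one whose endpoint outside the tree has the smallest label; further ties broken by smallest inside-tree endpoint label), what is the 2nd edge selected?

Prim, starting at C.
Step 1: cheapest edge leaving the tree is C-D (12); add D.
Step 2: cheapest edge leaving the tree is C-E (15); add E.
Step 3: cheapest edge leaving the tree is B-E (4); add B.
Step 4: cheapest edge leaving the tree is A-C (21); add A.
The 2nd edge added is C-E.

C-E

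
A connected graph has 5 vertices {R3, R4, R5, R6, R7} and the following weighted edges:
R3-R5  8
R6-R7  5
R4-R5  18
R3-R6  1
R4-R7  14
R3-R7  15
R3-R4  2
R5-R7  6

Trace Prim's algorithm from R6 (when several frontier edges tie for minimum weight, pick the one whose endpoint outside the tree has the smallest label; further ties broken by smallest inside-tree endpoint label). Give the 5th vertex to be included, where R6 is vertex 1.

Prim's algorithm from R6:
Step 1: frontier [R3-R6 1, R6-R7 5] → take R3-R6 (1); add R3.
Step 2: frontier [R3-R4 2, R3-R5 8, R3-R7 15, R6-R7 5] → take R3-R4 (2); add R4.
Step 3: frontier [R3-R5 8, R3-R7 15, R4-R7 14, R4-R5 18, R6-R7 5] → take R6-R7 (5); add R7.
Step 4: frontier [R3-R5 8, R4-R5 18, R5-R7 6] → take R5-R7 (6); add R5.
Vertex order: R6, R3, R4, R7, R5. The 5th vertex is R5.

R5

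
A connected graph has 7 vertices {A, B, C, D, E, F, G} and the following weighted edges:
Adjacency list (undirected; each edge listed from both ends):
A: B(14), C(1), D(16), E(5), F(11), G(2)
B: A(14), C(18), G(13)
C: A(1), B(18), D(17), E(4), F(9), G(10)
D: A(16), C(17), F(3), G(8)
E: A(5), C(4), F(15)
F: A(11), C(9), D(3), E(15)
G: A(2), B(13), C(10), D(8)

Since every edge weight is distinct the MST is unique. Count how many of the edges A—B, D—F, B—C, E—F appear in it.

1

Sort edges by weight, then run Kruskal:
A—C (1): add — endpoints in different components.
A—G (2): add — endpoints in different components.
D—F (3): add — endpoints in different components.
C—E (4): add — endpoints in different components.
A—E (5): skip — A and E already connected.
D—G (8): add — endpoints in different components.
C—F (9): skip — C and F already connected.
C—G (10): skip — C and G already connected.
A—F (11): skip — A and F already connected.
B—G (13): add — endpoints in different components.
MST edge set: {A—C, A—G, D—F, C—E, D—G, B—G}.
Of the listed edges, {D—F} are in the MST → 1.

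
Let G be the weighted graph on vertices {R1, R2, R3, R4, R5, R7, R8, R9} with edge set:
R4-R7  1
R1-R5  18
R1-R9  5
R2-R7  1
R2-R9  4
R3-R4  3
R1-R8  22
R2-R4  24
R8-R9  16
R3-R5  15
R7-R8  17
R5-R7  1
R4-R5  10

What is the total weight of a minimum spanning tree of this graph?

31

Sort edges by weight, then run Kruskal:
R2-R7 (1): add — endpoints in different components.
R4-R7 (1): add — endpoints in different components.
R5-R7 (1): add — endpoints in different components.
R3-R4 (3): add — endpoints in different components.
R2-R9 (4): add — endpoints in different components.
R1-R9 (5): add — endpoints in different components.
R4-R5 (10): skip — R5 and R4 already connected.
R3-R5 (15): skip — R5 and R3 already connected.
R8-R9 (16): add — endpoints in different components.
MST edges: R2-R7, R4-R7, R5-R7, R3-R4, R2-R9, R1-R9, R8-R9; total weight 1+1+1+3+4+5+16 = 31.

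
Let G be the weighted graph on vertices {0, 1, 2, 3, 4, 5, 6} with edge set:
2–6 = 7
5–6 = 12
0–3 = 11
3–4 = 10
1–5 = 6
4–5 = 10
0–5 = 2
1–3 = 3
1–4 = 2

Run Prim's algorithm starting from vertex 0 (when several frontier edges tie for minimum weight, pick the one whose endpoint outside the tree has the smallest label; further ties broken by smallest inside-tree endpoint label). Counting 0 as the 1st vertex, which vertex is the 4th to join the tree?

Prim, starting at 0.
Step 1: frontier [0–5 2, 0–3 11] → take 0–5 (2); add 5.
Step 2: frontier [0–3 11, 1–5 6, 4–5 10, 5–6 12] → take 1–5 (6); add 1.
Step 3: frontier [0–3 11, 1–4 2, 1–3 3, 4–5 10, 5–6 12] → take 1–4 (2); add 4.
Step 4: frontier [0–3 11, 1–3 3, 3–4 10, 5–6 12] → take 1–3 (3); add 3.
Step 5: frontier [5–6 12] → take 5–6 (12); add 6.
Step 6: frontier [2–6 7] → take 2–6 (7); add 2.
Vertex order: 0, 5, 1, 4, 3, 6, 2. The 4th vertex is 4.

4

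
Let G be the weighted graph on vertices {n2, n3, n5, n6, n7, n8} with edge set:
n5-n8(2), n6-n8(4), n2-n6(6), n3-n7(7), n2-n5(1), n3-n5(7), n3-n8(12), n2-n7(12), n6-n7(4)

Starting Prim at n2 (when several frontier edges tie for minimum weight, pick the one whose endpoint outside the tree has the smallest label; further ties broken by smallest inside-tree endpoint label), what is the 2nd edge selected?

Prim's algorithm from n2:
Step 1: cheapest edge leaving the tree is n2-n5 (1); add n5.
Step 2: cheapest edge leaving the tree is n5-n8 (2); add n8.
Step 3: cheapest edge leaving the tree is n6-n8 (4); add n6.
Step 4: cheapest edge leaving the tree is n6-n7 (4); add n7.
Step 5: cheapest edge leaving the tree is n3-n5 (7); add n3.
The 2nd edge added is n5-n8.

n5-n8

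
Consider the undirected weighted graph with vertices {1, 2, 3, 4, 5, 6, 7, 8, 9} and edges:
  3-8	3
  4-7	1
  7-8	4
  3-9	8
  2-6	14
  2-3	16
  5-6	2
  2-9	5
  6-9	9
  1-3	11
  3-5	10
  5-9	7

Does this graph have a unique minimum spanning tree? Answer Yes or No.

Kruskal: consider edges lightest-first.
4-7 (1): add — endpoints in different components.
5-6 (2): add — endpoints in different components.
3-8 (3): add — endpoints in different components.
7-8 (4): add — endpoints in different components.
2-9 (5): add — endpoints in different components.
5-9 (7): add — endpoints in different components.
3-9 (8): add — endpoints in different components.
6-9 (9): skip — 6 and 9 already connected.
3-5 (10): skip — 3 and 5 already connected.
1-3 (11): add — endpoints in different components.
Every non-tree edge has weight strictly greater than the heaviest edge on the tree path between its endpoints, so the MST is unique.

Yes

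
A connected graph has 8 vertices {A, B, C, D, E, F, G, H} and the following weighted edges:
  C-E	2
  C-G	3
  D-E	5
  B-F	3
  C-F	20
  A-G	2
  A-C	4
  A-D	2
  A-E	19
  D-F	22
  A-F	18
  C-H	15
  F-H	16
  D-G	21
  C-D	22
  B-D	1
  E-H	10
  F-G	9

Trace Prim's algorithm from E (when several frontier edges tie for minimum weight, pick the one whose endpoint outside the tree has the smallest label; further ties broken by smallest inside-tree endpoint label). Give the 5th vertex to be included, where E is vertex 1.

Prim, starting at E.
Step 1: cheapest edge leaving the tree is C-E (2); add C.
Step 2: cheapest edge leaving the tree is C-G (3); add G.
Step 3: cheapest edge leaving the tree is A-G (2); add A.
Step 4: cheapest edge leaving the tree is A-D (2); add D.
Step 5: cheapest edge leaving the tree is B-D (1); add B.
Step 6: cheapest edge leaving the tree is B-F (3); add F.
Step 7: cheapest edge leaving the tree is E-H (10); add H.
Vertex order: E, C, G, A, D, B, F, H. The 5th vertex is D.

D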